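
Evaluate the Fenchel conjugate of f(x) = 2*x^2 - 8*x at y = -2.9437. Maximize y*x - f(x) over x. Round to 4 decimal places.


f*(y) = sup_x {y*x - a*x^2 - b*x} = sup_x {(y-b)*x - a*x^2}
FOC: (y - b) - 2a*x = 0 => x* = (y - b)/(2a)
x* = (-2.9437 + 8)/(2*2) = 1.2641
f*(-2.9437) = (y-b)^2/(4a) = (-2.9437 + 8)^2/(4*2)
= 25.5662/8 = 3.1958


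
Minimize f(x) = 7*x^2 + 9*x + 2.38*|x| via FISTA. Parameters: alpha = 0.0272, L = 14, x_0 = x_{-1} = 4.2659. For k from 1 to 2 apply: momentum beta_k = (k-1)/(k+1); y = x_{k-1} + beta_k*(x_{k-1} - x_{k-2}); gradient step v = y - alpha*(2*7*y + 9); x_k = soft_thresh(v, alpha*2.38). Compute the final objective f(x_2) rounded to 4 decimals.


FISTA on f(x) = 7*x^2 + 9*x + 2.38*|x|
L = 14, alpha = 0.0272
Iteration 1: beta = 0.0, y = 4.2659 + 0.0*(4.2659 - 4.2659) = 4.2659
  grad(y) = 68.7226, v = y - alpha*grad = 2.3966
  prox(v) = soft_thresh(2.3966, 0.0647) = 2.3319
Iteration 2: beta = 0.3333, y = 2.3319 + 0.3333*(2.3319 - 4.2659) = 1.6872
  grad(y) = 32.6214, v = y - alpha*grad = 0.7999
  prox(v) = soft_thresh(0.7999, 0.0647) = 0.7352
f(x_2) = 7*0.7352^2 + 9*0.7352 + 2.38*|0.7352| = 12.1504


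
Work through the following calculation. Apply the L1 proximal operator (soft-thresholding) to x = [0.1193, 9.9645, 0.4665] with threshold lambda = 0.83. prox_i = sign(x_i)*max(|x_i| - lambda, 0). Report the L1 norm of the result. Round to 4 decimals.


Soft-thresholding with lambda = 0.83:
prox(0.1193) = sign(0.1193)*max(|0.1193| - 0.83, 0) = 0.0
prox(9.9645) = sign(9.9645)*max(|9.9645| - 0.83, 0) = 9.1345
prox(0.4665) = sign(0.4665)*max(|0.4665| - 0.83, 0) = 0.0
prox(x) = [0.0, 9.1345, 0.0]
||prox(x)||_1 = 0.0 + 9.1345 + 0.0 = 9.1345


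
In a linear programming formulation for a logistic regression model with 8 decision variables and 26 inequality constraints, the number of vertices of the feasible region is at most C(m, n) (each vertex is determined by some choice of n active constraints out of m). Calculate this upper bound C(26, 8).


Each vertex corresponds to some choice of n active constraints out of m, so the number of vertices is at most C(m, n) = m! / (n!(m-n)!).
m = 26, n = 8
Numerator: 26 * 25 * 24 * 23 * 22 * 21 * 20 * 19
Denominator: 8! = 40320
C(26, 8) = 1562275


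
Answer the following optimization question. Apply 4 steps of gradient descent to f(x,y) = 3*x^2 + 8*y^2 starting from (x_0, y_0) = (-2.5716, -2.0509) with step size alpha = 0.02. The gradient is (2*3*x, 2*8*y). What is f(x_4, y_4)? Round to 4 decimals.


Gradient descent on f(x,y) = 3*x^2 + 8*y^2.
Starting point: (-2.5716, -2.0509), alpha = 0.02
Step 1: grad_x = 2*3*-2.5716 = -15.4296, grad_y = 2*8*-2.0509 = -32.8144
  x_1 = -2.5716 - 0.02*-15.4296 = -2.263
  y_1 = -2.0509 - 0.02*-32.8144 = -1.3946
Step 2: grad_x = 2*3*-2.263 = -13.578, grad_y = 2*8*-1.3946 = -22.3138
  x_2 = -2.263 - 0.02*-13.578 = -1.9914
  y_2 = -1.3946 - 0.02*-22.3138 = -0.9483
Step 3: grad_x = 2*3*-1.9914 = -11.9487, grad_y = 2*8*-0.9483 = -15.1734
  x_3 = -1.9914 - 0.02*-11.9487 = -1.7525
  y_3 = -0.9483 - 0.02*-15.1734 = -0.6449
Step 4: grad_x = 2*3*-1.7525 = -10.5148, grad_y = 2*8*-0.6449 = -10.3179
  x_4 = -1.7525 - 0.02*-10.5148 = -1.5422
  y_4 = -0.6449 - 0.02*-10.3179 = -0.4385
f(-1.5422, -0.4385) = 3*(-1.5422)^2 + 8*(-0.4385)^2 = 8.6733


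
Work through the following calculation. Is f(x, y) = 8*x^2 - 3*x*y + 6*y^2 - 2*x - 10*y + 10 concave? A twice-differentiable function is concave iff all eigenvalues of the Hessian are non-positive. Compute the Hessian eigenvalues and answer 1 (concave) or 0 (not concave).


The Hessian of f(x,y) = 8*x^2 - 3*x*y + 6*y^2 - 2*x - 10*y + 10 is:
H = [[16, -3], [-3, 12]]
Trace = 16 + 12 = 28
Determinant = 16*12 - (-3)^2 = 183
Discriminant = (28)^2 - 4*183 = 52.0
Eigenvalues: lambda_1 = 10.3944, lambda_2 = 17.6056
The function is not concave.

0


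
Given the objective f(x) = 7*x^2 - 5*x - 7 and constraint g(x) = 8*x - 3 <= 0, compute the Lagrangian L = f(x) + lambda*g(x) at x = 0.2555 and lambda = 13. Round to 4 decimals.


Step 1: Evaluate f(x).
f(0.2555) = 7*0.2555^2 - 5*0.2555 - 7 = -7.8205
Step 2: Evaluate g(x).
g(0.2555) = 8*0.2555 - 3 = -0.956
Step 3: Compute Lagrangian.
L = -7.8205 + 13*-0.956 = -20.2485


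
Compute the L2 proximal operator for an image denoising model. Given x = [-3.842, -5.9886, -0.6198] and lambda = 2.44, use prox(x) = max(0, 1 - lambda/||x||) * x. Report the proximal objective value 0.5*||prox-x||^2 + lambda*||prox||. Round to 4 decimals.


Step 1: Compute ||x||.
||x|| = 7.142
Step 2: Compute scaling factor.
scale = max(0, 1 - 2.44/7.142) = 0.6584
Step 3: prox(x) = [-2.5294, -3.9427, -0.4081]
||prox(x)|| = 4.702
Step 4: Proximal objective.
0.5*||prox-x||^2 = 2.9768
lambda*||prox|| = 11.4729
Total = 14.4497


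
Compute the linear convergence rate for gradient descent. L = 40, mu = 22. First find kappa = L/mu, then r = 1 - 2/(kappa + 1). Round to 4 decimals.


Step 1: Compute the condition number.
kappa = L/mu = 40/22 = 1.8182
Step 2: Compute the convergence rate.
r = 1 - 2/(kappa + 1) = 1 - 2*mu/(L + mu) = (L - mu)/(L + mu) = 18/62 = 0.2903


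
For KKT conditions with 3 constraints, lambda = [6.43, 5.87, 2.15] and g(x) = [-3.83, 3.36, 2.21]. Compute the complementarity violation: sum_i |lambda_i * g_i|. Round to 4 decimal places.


KKT complementary slackness check:
lambda_1 * g_1 = 6.43 * -3.83 = -24.6269
lambda_2 * g_2 = 5.87 * 3.36 = 19.7232
lambda_3 * g_3 = 2.15 * 2.21 = 4.7515
Total violation = 24.6269 + 19.7232 + 4.7515 = 49.1016


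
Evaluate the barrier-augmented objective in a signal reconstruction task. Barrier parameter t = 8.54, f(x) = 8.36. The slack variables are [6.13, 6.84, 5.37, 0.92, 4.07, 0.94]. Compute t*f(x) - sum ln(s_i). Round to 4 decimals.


Step 1: Compute log-barrier.
ln values: [1.8132, 1.9228, 1.6808, -0.0834, 1.4036, -0.0619]
phi = -(1.8132 + 1.9228 + 1.6808 - 0.0834 + 1.4036 - 0.0619) = -6.6752
Step 2: Compute augmented objective.
t*f(x) = 8.54*8.36 = 71.3944
Total = 71.3944 - 6.6752 = 64.7192


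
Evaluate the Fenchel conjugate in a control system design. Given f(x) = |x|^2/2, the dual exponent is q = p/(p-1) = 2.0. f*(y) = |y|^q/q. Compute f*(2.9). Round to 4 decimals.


The conjugate exponent q satisfies 1/p + 1/q = 1.
p = 2, so q = 2/(2 - 1) = 2.0
|y|^q = 2.9^2.0 = 8.41
f*(2.9) = 8.41 / 2.0 = 4.205


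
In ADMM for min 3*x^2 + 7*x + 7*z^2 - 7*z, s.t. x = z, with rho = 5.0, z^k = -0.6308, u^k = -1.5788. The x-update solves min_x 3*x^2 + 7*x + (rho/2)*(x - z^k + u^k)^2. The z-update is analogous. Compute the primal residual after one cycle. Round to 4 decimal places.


ADMM iteration with rho = 5.0, z^k = -0.6308, u^k = -1.5788
Step 1: x-update.
Minimize 3*x^2 + 7*x + (5.0/2)*(x + 0.6308 - 1.5788)^2
FOC: (2*3 + 5.0)*x = -7 + 5.0*(-0.6308 + 1.5788)
x^{k+1} = -0.2055
Step 2: z-update.
Minimize 7*z^2 - 7*z + (5.0/2)*(-0.2055 - z - 1.5788)^2
FOC: (2*7 + 5.0)*z = 7 + 5.0*(-0.2055 - 1.5788)
z^{k+1} = -0.1011
Step 3: u-update.
u^{k+1} = -1.5788 - 0.2055 + 0.1011 = -1.6831
Step 4: Primal residual = |-0.2055 + 0.1011| = 0.1043


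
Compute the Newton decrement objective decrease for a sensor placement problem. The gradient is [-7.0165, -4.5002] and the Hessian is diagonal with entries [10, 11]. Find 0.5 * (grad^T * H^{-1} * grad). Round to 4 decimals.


Step 1: H is diagonal, so H^(-1) * g = [-0.7017, -0.4091].
Step 2: g^T H^(-1) g = sum_i g_i^2 / H_ii
  = (-7.0165)^2/10 + (-4.5002)^2/11
  = 4.9231 + 1.8411 = 6.7642
Step 3: Objective decrease = 0.5 * g^T H^(-1) g = 3.3821


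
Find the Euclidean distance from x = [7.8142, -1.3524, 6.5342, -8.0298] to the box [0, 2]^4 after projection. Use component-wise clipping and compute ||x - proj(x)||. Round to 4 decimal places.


Project each component onto [0, 2].
clip(7.8142) = 2.0, clip(-1.3524) = 0.0, clip(6.5342) = 2.0, clip(-8.0298) = 0.0
Projection = [2.0, 0.0, 2.0, 0.0]
Squared diffs: [33.8049, 1.829, 20.559, 64.4777]
Distance = sqrt(120.6706) = 10.985


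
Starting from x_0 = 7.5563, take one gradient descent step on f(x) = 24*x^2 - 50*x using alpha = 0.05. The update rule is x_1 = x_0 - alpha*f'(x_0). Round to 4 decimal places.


We compute the gradient at x_0 and apply the update.
f'(x) = 48*x - 50
f'(7.5563) = 48*7.5563 - 50 = 312.7024
x_1 = 7.5563 - 0.05*312.7024 = -8.0788


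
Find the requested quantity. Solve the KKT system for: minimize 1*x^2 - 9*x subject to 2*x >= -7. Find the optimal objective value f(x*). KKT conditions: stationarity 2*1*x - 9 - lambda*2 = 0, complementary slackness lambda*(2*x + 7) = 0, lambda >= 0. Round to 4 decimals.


Step 1: Try lambda = 0 (constraint inactive).
Stationarity: 2*1*x - 9 = 0
x* = 9/(2*1) = 4.5
Check constraint: 2*4.5 = 9.0 >= -7 -- satisfied.
Step 2: Compute optimal value.
f(x*) = 1*4.5^2 - 9*4.5 = -20.25


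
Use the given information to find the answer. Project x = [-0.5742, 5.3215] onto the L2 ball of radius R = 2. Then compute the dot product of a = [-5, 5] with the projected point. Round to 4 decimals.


Step 1: Compute ||x|| (intermediates to 6 decimals).
||x|| = sqrt((-0.5742)^2 + 5.3215^2) = 5.352389
Step 2: Project.
Since ||x|| > R, scale = R/||x|| = 2/5.352389 = 0.373665, proj(x) = scale * x
proj(x) = [-0.214558, 1.988458]
Step 3: Dot product.
a^T * proj(x) = -5*(-0.214558) + 5*1.988458 = 11.0151


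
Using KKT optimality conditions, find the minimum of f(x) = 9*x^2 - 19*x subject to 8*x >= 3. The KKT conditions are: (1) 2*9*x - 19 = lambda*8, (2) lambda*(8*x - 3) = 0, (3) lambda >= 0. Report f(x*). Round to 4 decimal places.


Step 1: Try lambda = 0 (constraint inactive).
Stationarity: 2*9*x - 19 = 0
x* = 19/(2*9) = 19/18 = 1.0556 (rounded; the exact value 19/18 is used below)
Check constraint: 8*1.0556 = 8.4448 >= 3 -- satisfied.
Step 2: Compute optimal value.
f(x*) = 9*(19/18)^2 - 19*(19/18) = -10.0278


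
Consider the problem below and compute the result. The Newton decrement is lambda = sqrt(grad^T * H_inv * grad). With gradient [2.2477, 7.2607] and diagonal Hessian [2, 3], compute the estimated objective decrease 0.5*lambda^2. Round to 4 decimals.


Step 1: H is diagonal, so H^(-1) * g = [1.1239, 2.4202].
Step 2: g^T H^(-1) g = sum_i g_i^2 / H_ii
  = (2.2477)^2/2 + (7.2607)^2/3
  = 2.5261 + 17.5726 = 20.0987
Step 3: Objective decrease = 0.5 * g^T H^(-1) g = 10.0493


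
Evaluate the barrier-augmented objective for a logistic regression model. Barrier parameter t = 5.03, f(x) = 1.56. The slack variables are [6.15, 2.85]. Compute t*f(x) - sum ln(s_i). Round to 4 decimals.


Step 1: Compute log-barrier.
ln values: [1.8165, 1.0473]
phi = -(1.8165 + 1.0473) = -2.8638
Step 2: Compute augmented objective.
t*f(x) = 5.03*1.56 = 7.8468
Total = 7.8468 - 2.8638 = 4.983


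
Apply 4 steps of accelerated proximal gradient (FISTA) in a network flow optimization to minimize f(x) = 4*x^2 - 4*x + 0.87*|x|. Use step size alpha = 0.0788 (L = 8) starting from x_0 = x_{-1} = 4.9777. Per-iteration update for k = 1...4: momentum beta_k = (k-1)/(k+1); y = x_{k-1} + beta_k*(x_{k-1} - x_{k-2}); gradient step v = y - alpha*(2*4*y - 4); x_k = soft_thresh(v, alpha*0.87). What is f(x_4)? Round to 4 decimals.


FISTA on f(x) = 4*x^2 - 4*x + 0.87*|x|
L = 8, alpha = 0.0788
Iteration 1: beta = 0.0, y = 4.9777 + 0.0*(4.9777 - 4.9777) = 4.9777
  grad(y) = 35.8216, v = y - alpha*grad = 2.155
  prox(v) = soft_thresh(2.155, 0.0686) = 2.0864
Iteration 2: beta = 0.3333, y = 2.0864 + 0.3333*(2.0864 - 4.9777) = 1.1226
  grad(y) = 4.9811, v = y - alpha*grad = 0.7301
  prox(v) = soft_thresh(0.7301, 0.0686) = 0.6616
Iteration 3: beta = 0.5, y = 0.6616 + 0.5*(0.6616 - 2.0864) = -0.0508
  grad(y) = -4.4068, v = y - alpha*grad = 0.2964
  prox(v) = soft_thresh(0.2964, 0.0686) = 0.2279
Iteration 4: beta = 0.6, y = 0.2279 + 0.6*(0.2279 - 0.6616) = -0.0324
  grad(y) = -4.259, v = y - alpha*grad = 0.3032
  prox(v) = soft_thresh(0.3032, 0.0686) = 0.2347
f(x_4) = 4*0.2347^2 - 4*0.2347 + 0.87*|0.2347| = -0.5142


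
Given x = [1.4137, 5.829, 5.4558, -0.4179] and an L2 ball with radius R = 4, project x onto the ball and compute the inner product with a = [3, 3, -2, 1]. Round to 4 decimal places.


Step 1: Compute ||x|| (intermediates to 6 decimals).
||x|| = sqrt(1.4137^2 + 5.829^2 + 5.4558^2 + (-0.4179)^2) = 8.118878
Step 2: Project.
Since ||x|| > R, scale = R/||x|| = 4/8.118878 = 0.492679, proj(x) = scale * x
proj(x) = [0.6965, 2.871826, 2.687958, -0.205891]
Step 3: Dot product.
a^T * proj(x) = 3*0.6965 + 3*2.871826 - 2*2.687958 + 1*(-0.205891) = 5.1232


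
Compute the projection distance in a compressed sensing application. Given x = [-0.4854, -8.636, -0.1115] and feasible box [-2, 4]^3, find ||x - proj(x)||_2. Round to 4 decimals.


Project each component onto [-2, 4].
clip(-0.4854) = -0.4854, clip(-8.636) = -2.0, clip(-0.1115) = -0.1115
Projection = [-0.4854, -2.0, -0.1115]
Squared diffs: [0.0, 44.0365, 0.0]
Distance = sqrt(44.0365) = 6.636


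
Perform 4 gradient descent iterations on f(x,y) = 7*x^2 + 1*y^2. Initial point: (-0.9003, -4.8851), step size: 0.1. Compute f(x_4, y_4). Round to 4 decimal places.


Gradient descent on f(x,y) = 7*x^2 + 1*y^2.
Starting point: (-0.9003, -4.8851), alpha = 0.1
Step 1: grad_x = 2*7*-0.9003 = -12.6042, grad_y = 2*1*-4.8851 = -9.7702
  x_1 = -0.9003 - 0.1*-12.6042 = 0.3601
  y_1 = -4.8851 - 0.1*-9.7702 = -3.9081
Step 2: grad_x = 2*7*0.3601 = 5.0417, grad_y = 2*1*-3.9081 = -7.8162
  x_2 = 0.3601 - 0.1*5.0417 = -0.144
  y_2 = -3.9081 - 0.1*-7.8162 = -3.1265
Step 3: grad_x = 2*7*-0.144 = -2.0167, grad_y = 2*1*-3.1265 = -6.2529
  x_3 = -0.144 - 0.1*-2.0167 = 0.0576
  y_3 = -3.1265 - 0.1*-6.2529 = -2.5012
Step 4: grad_x = 2*7*0.0576 = 0.8067, grad_y = 2*1*-2.5012 = -5.0023
  x_4 = 0.0576 - 0.1*0.8067 = -0.023
  y_4 = -2.5012 - 0.1*-5.0023 = -2.0009
f(-0.023, -2.0009) = 7*(-0.023)^2 + 1*(-2.0009)^2 = 4.0075


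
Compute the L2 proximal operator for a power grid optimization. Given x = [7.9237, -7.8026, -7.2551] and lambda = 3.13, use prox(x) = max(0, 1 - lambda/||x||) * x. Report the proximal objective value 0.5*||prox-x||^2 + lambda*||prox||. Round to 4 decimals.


Step 1: Compute ||x||.
||x|| = 13.2779
Step 2: Compute scaling factor.
scale = max(0, 1 - 3.13/13.2779) = 0.7643
Step 3: prox(x) = [6.0558, -5.9633, -5.5449]
||prox(x)|| = 10.1479
Step 4: Proximal objective.
0.5*||prox-x||^2 = 4.8985
lambda*||prox|| = 31.7629
Total = 36.6613


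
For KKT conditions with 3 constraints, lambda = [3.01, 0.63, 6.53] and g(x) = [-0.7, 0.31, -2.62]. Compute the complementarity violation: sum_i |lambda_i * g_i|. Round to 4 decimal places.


KKT complementary slackness check:
lambda_1 * g_1 = 3.01 * -0.7 = -2.107
lambda_2 * g_2 = 0.63 * 0.31 = 0.1953
lambda_3 * g_3 = 6.53 * -2.62 = -17.1086
Total violation = 2.107 + 0.1953 + 17.1086 = 19.4109


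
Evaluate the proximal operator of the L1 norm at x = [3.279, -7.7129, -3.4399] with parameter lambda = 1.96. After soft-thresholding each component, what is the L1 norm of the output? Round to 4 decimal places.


Soft-thresholding with lambda = 1.96:
prox(3.279) = sign(3.279)*max(|3.279| - 1.96, 0) = 1.319
prox(-7.7129) = sign(-7.7129)*max(|-7.7129| - 1.96, 0) = -5.7529
prox(-3.4399) = sign(-3.4399)*max(|-3.4399| - 1.96, 0) = -1.4799
prox(x) = [1.319, -5.7529, -1.4799]
||prox(x)||_1 = 1.319 + 5.7529 + 1.4799 = 8.5518


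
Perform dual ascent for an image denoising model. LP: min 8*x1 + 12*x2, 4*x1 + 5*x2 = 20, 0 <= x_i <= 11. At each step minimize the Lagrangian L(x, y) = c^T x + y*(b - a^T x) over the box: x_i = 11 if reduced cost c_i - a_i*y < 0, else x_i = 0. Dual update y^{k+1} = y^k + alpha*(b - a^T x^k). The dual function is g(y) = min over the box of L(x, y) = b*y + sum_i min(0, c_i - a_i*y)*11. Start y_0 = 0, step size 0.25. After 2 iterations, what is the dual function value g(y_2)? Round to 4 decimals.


Dual ascent for LP: min 8*x1 + 12*x2, 4*x1 + 5*x2 = 20, 0 <= x_i <= 11
Step 1: y^k = 0.0, reduced costs: (8.0, 12.0)
  x^k = (0.0, 0.0), subgradient = b - a^T x = 20.0
  y^{k+1} = 0.0 + 0.25*20.0 = 5.0
Step 2: y^k = 5.0, reduced costs: (-12.0, -13.0)
  x^k = (11.0, 11.0), subgradient = b - a^T x = -79.0
  y^{k+1} = 5.0 + 0.25*-79.0 = -14.75
Dual objective at y_2 = -14.75: reduced costs (67.0, 85.75), box minimizer x = (0.0, 0.0)
g(y_2) = b*y + (c1 - a1*y)*x1 + (c2 - a2*y)*x2 = 20*(-14.75) + 67.0*0.0 + 85.75*0.0 = -295.0 + 0.0 + 0.0 = -295.0


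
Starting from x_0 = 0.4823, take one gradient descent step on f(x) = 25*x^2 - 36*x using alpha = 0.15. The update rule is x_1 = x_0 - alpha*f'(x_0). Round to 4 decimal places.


We compute the gradient at x_0 and apply the update.
f'(x) = 50*x - 36
f'(0.4823) = 50*0.4823 - 36 = -11.885
x_1 = 0.4823 - 0.15*-11.885 = 2.2651


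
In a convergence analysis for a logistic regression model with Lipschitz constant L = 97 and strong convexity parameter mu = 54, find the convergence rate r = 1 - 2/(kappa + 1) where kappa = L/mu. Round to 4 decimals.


Step 1: Compute the condition number.
kappa = L/mu = 97/54 = 1.7963
Step 2: Compute the convergence rate.
r = 1 - 2/(kappa + 1) = 1 - 2*mu/(L + mu) = (L - mu)/(L + mu) = 43/151 = 0.2848


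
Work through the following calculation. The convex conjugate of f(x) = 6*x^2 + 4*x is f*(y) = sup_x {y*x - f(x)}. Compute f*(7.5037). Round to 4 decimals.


f*(y) = sup_x {y*x - a*x^2 - b*x} = sup_x {(y-b)*x - a*x^2}
FOC: (y - b) - 2a*x = 0 => x* = (y - b)/(2a)
x* = (7.5037 - 4)/(2*6) = 0.292
f*(7.5037) = (y-b)^2/(4a) = (7.5037 - 4)^2/(4*6)
= 12.2759/24 = 0.5115


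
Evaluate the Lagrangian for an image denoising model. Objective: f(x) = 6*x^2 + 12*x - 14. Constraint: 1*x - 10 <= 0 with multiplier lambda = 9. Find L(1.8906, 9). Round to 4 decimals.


Step 1: Evaluate f(x).
f(1.8906) = 6*1.8906^2 + 12*1.8906 - 14 = 30.1334
Step 2: Evaluate g(x).
g(1.8906) = 1*1.8906 - 10 = -8.1094
Step 3: Compute Lagrangian.
L = 30.1334 + 9*-8.1094 = -42.8512


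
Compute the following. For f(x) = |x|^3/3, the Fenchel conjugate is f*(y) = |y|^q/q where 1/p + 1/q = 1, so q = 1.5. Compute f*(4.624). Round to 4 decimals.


The conjugate exponent q satisfies 1/p + 1/q = 1.
p = 3, so q = 3/(3 - 1) = 1.5
|y|^q = 4.624^1.5 = 9.9432
f*(4.624) = 9.9432 / 1.5 = 6.6288


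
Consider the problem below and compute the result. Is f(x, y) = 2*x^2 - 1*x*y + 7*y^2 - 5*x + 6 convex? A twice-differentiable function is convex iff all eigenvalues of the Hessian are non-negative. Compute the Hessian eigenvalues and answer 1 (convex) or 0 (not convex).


The Hessian of f(x,y) = 2*x^2 - 1*x*y + 7*y^2 - 5*x + 6 is:
H = [[4, -1], [-1, 14]]
Trace = 4 + 14 = 18
Determinant = 4*14 - (-1)^2 = 55
Discriminant = (18)^2 - 4*55 = 104.0
Eigenvalues: lambda_1 = 3.901, lambda_2 = 14.099
The function is convex.

1


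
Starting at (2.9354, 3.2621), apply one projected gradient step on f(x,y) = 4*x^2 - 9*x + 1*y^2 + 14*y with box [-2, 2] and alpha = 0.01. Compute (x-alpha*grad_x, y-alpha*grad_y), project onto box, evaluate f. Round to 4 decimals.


Step 1: Compute gradient at (2.9354, 3.2621).
grad_x = 2*4*2.9354 - 9 = 14.4832
grad_y = 2*1*3.2621 + 14 = 20.5242
Step 2: Gradient step.
x_raw = 2.9354 - 0.01*14.4832 = 2.7906
y_raw = 3.2621 - 0.01*20.5242 = 3.0569
Step 3: Project onto [-2, 2].
x_proj = clip(2.7906) = 2.0
y_proj = clip(3.0569) = 2.0
Step 4: Evaluate f.
f(2.0, 2.0) = 30.0


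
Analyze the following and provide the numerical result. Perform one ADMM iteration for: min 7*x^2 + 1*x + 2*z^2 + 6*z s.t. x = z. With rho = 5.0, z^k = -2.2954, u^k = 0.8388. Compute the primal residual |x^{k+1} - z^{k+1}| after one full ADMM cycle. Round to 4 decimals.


ADMM iteration with rho = 5.0, z^k = -2.2954, u^k = 0.8388
Step 1: x-update.
Minimize 7*x^2 + 1*x + (5.0/2)*(x + 2.2954 + 0.8388)^2
FOC: (2*7 + 5.0)*x = -1 + 5.0*(-2.2954 - 0.8388)
x^{k+1} = -0.8774
Step 2: z-update.
Minimize 2*z^2 + 6*z + (5.0/2)*(-0.8774 - z + 0.8388)^2
FOC: (2*2 + 5.0)*z = -6 + 5.0*(-0.8774 + 0.8388)
z^{k+1} = -0.6881
Step 3: u-update.
u^{k+1} = 0.8388 - 0.8774 + 0.6881 = 0.6495
Step 4: Primal residual = |-0.8774 + 0.6881| = 0.1893


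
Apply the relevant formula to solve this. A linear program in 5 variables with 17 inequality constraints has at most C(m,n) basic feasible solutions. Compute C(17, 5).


Each vertex corresponds to some choice of n active constraints out of m, so the number of vertices is at most C(m, n) = m! / (n!(m-n)!).
m = 17, n = 5
Numerator: 17 * 16 * 15 * 14 * 13
Denominator: 5! = 120
C(17, 5) = 6188


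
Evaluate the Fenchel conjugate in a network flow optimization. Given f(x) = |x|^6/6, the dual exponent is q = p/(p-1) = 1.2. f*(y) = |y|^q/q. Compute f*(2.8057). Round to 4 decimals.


The conjugate exponent q satisfies 1/p + 1/q = 1.
p = 6, so q = 6/(6 - 1) = 1.2
|y|^q = 2.8057^1.2 = 3.4487
f*(2.8057) = 3.4487 / 1.2 = 2.8739


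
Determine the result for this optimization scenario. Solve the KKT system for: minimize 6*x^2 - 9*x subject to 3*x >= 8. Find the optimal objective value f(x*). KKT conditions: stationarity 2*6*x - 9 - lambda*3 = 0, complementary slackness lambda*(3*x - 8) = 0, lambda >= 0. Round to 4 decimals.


Step 1: Try lambda = 0 (constraint inactive).
x_unc = 9/(2*6) = 0.75
Check: 3*0.75 = 2.25 < 8 -- violated!
Step 2: Constraint must be active: 3*x = 8
x* = 8/3 = 2.6667 (rounded; the exact value 8/3 is used below)
lambda = (2*6*(8/3) - 9)/3 = 7.6667
Step 3: Compute optimal value.
f(x*) = 6*(8/3)^2 - 9*(8/3) = 18.6667


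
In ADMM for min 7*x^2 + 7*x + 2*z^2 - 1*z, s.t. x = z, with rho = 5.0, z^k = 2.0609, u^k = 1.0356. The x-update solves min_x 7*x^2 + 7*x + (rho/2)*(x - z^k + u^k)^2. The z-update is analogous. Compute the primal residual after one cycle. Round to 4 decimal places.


ADMM iteration with rho = 5.0, z^k = 2.0609, u^k = 1.0356
Step 1: x-update.
Minimize 7*x^2 + 7*x + (5.0/2)*(x - 2.0609 + 1.0356)^2
FOC: (2*7 + 5.0)*x = -7 + 5.0*(2.0609 - 1.0356)
x^{k+1} = -0.0986
Step 2: z-update.
Minimize 2*z^2 - 1*z + (5.0/2)*(-0.0986 - z + 1.0356)^2
FOC: (2*2 + 5.0)*z = 1 + 5.0*(-0.0986 + 1.0356)
z^{k+1} = 0.6317
Step 3: u-update.
u^{k+1} = 1.0356 - 0.0986 - 0.6317 = 0.3053
Step 4: Primal residual = |-0.0986 - 0.6317| = 0.7303


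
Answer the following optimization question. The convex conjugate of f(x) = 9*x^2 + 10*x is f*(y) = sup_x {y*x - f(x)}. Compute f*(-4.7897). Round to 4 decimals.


f*(y) = sup_x {y*x - a*x^2 - b*x} = sup_x {(y-b)*x - a*x^2}
FOC: (y - b) - 2a*x = 0 => x* = (y - b)/(2a)
x* = (-4.7897 - 10)/(2*9) = -0.8217
f*(-4.7897) = (y-b)^2/(4a) = (-4.7897 - 10)^2/(4*9)
= 218.7352/36 = 6.076


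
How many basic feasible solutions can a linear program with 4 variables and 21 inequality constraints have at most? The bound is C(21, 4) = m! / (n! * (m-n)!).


Each vertex corresponds to some choice of n active constraints out of m, so the number of vertices is at most C(m, n) = m! / (n!(m-n)!).
m = 21, n = 4
Numerator: 21 * 20 * 19 * 18
Denominator: 4! = 24
C(21, 4) = 5985


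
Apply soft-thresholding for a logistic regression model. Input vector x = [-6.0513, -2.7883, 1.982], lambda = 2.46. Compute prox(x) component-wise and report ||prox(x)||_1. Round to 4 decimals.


Soft-thresholding with lambda = 2.46:
prox(-6.0513) = sign(-6.0513)*max(|-6.0513| - 2.46, 0) = -3.5913
prox(-2.7883) = sign(-2.7883)*max(|-2.7883| - 2.46, 0) = -0.3283
prox(1.982) = sign(1.982)*max(|1.982| - 2.46, 0) = 0.0
prox(x) = [-3.5913, -0.3283, 0.0]
||prox(x)||_1 = 3.5913 + 0.3283 + 0.0 = 3.9196


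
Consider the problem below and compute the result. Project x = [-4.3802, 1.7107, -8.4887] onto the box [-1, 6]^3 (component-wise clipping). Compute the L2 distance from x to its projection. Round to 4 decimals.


Project each component onto [-1, 6].
clip(-4.3802) = -1.0, clip(1.7107) = 1.7107, clip(-8.4887) = -1.0
Projection = [-1.0, 1.7107, -1.0]
Squared diffs: [11.4258, 0.0, 56.0806]
Distance = sqrt(67.5064) = 8.2162


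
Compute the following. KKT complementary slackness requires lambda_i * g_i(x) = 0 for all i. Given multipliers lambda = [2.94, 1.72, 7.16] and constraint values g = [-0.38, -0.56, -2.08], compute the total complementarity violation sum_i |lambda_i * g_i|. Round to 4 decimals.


KKT complementary slackness check:
lambda_1 * g_1 = 2.94 * -0.38 = -1.1172
lambda_2 * g_2 = 1.72 * -0.56 = -0.9632
lambda_3 * g_3 = 7.16 * -2.08 = -14.8928
Total violation = 1.1172 + 0.9632 + 14.8928 = 16.9732


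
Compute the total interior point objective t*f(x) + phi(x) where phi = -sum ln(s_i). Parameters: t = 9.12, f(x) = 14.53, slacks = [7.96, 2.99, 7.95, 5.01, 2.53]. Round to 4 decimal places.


Step 1: Compute log-barrier.
ln values: [2.0744, 1.0953, 2.0732, 1.6114, 0.9282]
phi = -(2.0744 + 1.0953 + 2.0732 + 1.6114 + 0.9282) = -7.7825
Step 2: Compute augmented objective.
t*f(x) = 9.12*14.53 = 132.5136
Total = 132.5136 - 7.7825 = 124.7311


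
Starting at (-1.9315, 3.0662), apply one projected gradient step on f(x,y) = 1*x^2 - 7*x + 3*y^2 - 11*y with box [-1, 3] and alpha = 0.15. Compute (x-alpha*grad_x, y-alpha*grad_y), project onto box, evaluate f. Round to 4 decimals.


Step 1: Compute gradient at (-1.9315, 3.0662).
grad_x = 2*1*-1.9315 - 7 = -10.863
grad_y = 2*3*3.0662 - 11 = 7.3972
Step 2: Gradient step.
x_raw = -1.9315 - 0.15*-10.863 = -0.3021
y_raw = 3.0662 - 0.15*7.3972 = 1.9566
Step 3: Project onto [-1, 3].
x_proj = clip(-0.3021) = -0.3021
y_proj = clip(1.9566) = 1.9566
Step 4: Evaluate f.
f(-0.3021, 1.9566) = -7.8322


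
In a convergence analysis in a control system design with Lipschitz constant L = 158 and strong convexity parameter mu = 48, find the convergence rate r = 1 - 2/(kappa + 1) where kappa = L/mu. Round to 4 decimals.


Step 1: Compute the condition number.
kappa = L/mu = 158/48 = 3.2917
Step 2: Compute the convergence rate.
r = 1 - 2/(kappa + 1) = 1 - 2*mu/(L + mu) = (L - mu)/(L + mu) = 110/206 = 0.534


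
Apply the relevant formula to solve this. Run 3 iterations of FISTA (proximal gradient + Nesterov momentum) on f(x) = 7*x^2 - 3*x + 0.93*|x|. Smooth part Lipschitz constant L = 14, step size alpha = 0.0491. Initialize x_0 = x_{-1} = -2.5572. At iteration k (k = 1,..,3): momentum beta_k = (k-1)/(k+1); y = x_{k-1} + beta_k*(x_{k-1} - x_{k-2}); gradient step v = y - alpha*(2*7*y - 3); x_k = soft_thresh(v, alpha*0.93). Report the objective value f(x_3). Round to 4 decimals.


FISTA on f(x) = 7*x^2 - 3*x + 0.93*|x|
L = 14, alpha = 0.0491
Iteration 1: beta = 0.0, y = -2.5572 + 0.0*(-2.5572 + 2.5572) = -2.5572
  grad(y) = -38.8008, v = y - alpha*grad = -0.6521
  prox(v) = soft_thresh(-0.6521, 0.0457) = -0.6064
Iteration 2: beta = 0.3333, y = -0.6064 + 0.3333*(-0.6064 + 2.5572) = 0.0438
  grad(y) = -2.3862, v = y - alpha*grad = 0.161
  prox(v) = soft_thresh(0.161, 0.0457) = 0.1153
Iteration 3: beta = 0.5, y = 0.1153 + 0.5*(0.1153 + 0.6064) = 0.4762
  grad(y) = 3.6671, v = y - alpha*grad = 0.2962
  prox(v) = soft_thresh(0.2962, 0.0457) = 0.2505
f(x_3) = 7*0.2505^2 - 3*0.2505 + 0.93*|0.2505| = -0.0793


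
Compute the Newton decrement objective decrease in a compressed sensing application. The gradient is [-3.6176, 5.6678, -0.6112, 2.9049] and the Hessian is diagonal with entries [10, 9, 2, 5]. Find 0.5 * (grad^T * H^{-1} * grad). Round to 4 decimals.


Step 1: H is diagonal, so H^(-1) * g = [-0.3618, 0.6298, -0.3056, 0.581].
Step 2: g^T H^(-1) g = sum_i g_i^2 / H_ii
  = (-3.6176)^2/10 + (5.6678)^2/9 + (-0.6112)^2/2 + (2.9049)^2/5
  = 1.3087 + 3.5693 + 0.1868 + 1.6877 = 6.7525
Step 3: Objective decrease = 0.5 * g^T H^(-1) g = 3.3763


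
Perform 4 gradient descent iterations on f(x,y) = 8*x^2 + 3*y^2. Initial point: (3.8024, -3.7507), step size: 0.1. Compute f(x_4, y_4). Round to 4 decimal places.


Gradient descent on f(x,y) = 8*x^2 + 3*y^2.
Starting point: (3.8024, -3.7507), alpha = 0.1
Step 1: grad_x = 2*8*3.8024 = 60.8384, grad_y = 2*3*-3.7507 = -22.5042
  x_1 = 3.8024 - 0.1*60.8384 = -2.2814
  y_1 = -3.7507 - 0.1*-22.5042 = -1.5003
Step 2: grad_x = 2*8*-2.2814 = -36.503, grad_y = 2*3*-1.5003 = -9.0017
  x_2 = -2.2814 - 0.1*-36.503 = 1.3689
  y_2 = -1.5003 - 0.1*-9.0017 = -0.6001
Step 3: grad_x = 2*8*1.3689 = 21.9018, grad_y = 2*3*-0.6001 = -3.6007
  x_3 = 1.3689 - 0.1*21.9018 = -0.8213
  y_3 = -0.6001 - 0.1*-3.6007 = -0.24
Step 4: grad_x = 2*8*-0.8213 = -13.1411, grad_y = 2*3*-0.24 = -1.4403
  x_4 = -0.8213 - 0.1*-13.1411 = 0.4928
  y_4 = -0.24 - 0.1*-1.4403 = -0.096
f(0.4928, -0.096) = 8*0.4928^2 + 3*(-0.096)^2 = 1.9704


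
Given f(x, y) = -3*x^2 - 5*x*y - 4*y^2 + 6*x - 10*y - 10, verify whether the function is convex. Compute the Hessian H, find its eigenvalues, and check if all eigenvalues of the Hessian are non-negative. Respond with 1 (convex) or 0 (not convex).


The Hessian of f(x,y) = -3*x^2 - 5*x*y - 4*y^2 + 6*x - 10*y - 10 is:
H = [[-6, -5], [-5, -8]]
Trace = -6 - 8 = -14
Determinant = -6*-8 - (-5)^2 = 23
Discriminant = (-14)^2 - 4*23 = 104.0
Eigenvalues: lambda_1 = -12.099, lambda_2 = -1.901
The function is not convex.

0


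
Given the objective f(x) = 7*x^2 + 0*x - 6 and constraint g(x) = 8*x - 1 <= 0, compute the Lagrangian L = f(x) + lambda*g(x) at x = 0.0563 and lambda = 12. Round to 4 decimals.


Step 1: Evaluate f(x).
f(0.0563) = 7*0.0563^2 + 0*0.0563 - 6 = -5.9778
Step 2: Evaluate g(x).
g(0.0563) = 8*0.0563 - 1 = -0.5496
Step 3: Compute Lagrangian.
L = -5.9778 + 12*-0.5496 = -12.573


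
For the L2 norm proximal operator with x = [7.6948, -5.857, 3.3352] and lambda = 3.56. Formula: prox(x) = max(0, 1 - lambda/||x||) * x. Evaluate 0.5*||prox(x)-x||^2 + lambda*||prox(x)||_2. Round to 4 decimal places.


Step 1: Compute ||x||.
||x|| = 10.2293
Step 2: Compute scaling factor.
scale = max(0, 1 - 3.56/10.2293) = 0.652
Step 3: prox(x) = [5.0168, -3.8186, 2.1745]
||prox(x)|| = 6.6693
Step 4: Proximal objective.
0.5*||prox-x||^2 = 6.3368
lambda*||prox|| = 23.7427
Total = 30.0794


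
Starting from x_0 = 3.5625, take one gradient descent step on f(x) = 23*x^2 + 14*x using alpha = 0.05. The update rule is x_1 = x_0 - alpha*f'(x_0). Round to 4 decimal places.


We compute the gradient at x_0 and apply the update.
f'(x) = 46*x + 14
f'(3.5625) = 46*3.5625 + 14 = 177.875
x_1 = 3.5625 - 0.05*177.875 = -5.3313


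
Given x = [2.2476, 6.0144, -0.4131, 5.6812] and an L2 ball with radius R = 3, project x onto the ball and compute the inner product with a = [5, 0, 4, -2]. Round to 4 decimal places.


Step 1: Compute ||x|| (intermediates to 6 decimals).
||x|| = sqrt(2.2476^2 + 6.0144^2 + (-0.4131)^2 + 5.6812^2) = 8.583204
Step 2: Project.
Since ||x|| > R, scale = R/||x|| = 3/8.583204 = 0.34952, proj(x) = scale * x
proj(x) = [0.785581, 2.102153, -0.144387, 1.985693]
Step 3: Dot product.
a^T * proj(x) = 5*0.785581 + 0*2.102153 + 4*(-0.144387) - 2*1.985693 = -0.621


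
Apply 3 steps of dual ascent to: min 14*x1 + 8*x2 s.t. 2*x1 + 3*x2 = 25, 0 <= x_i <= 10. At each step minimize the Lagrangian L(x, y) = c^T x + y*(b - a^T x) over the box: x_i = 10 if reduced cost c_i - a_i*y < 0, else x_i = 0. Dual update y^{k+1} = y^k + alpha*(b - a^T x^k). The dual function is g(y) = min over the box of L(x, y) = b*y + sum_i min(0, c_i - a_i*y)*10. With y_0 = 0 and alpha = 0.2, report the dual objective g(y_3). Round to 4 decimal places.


Dual ascent for LP: min 14*x1 + 8*x2, 2*x1 + 3*x2 = 25, 0 <= x_i <= 10
Step 1: y^k = 0.0, reduced costs: (14.0, 8.0)
  x^k = (0.0, 0.0), subgradient = b - a^T x = 25.0
  y^{k+1} = 0.0 + 0.2*25.0 = 5.0
Step 2: y^k = 5.0, reduced costs: (4.0, -7.0)
  x^k = (0.0, 10.0), subgradient = b - a^T x = -5.0
  y^{k+1} = 5.0 + 0.2*-5.0 = 4.0
Step 3: y^k = 4.0, reduced costs: (6.0, -4.0)
  x^k = (0.0, 10.0), subgradient = b - a^T x = -5.0
  y^{k+1} = 4.0 + 0.2*-5.0 = 3.0
Dual objective at y_3 = 3.0: reduced costs (8.0, -1.0), box minimizer x = (0.0, 10.0)
g(y_3) = b*y + (c1 - a1*y)*x1 + (c2 - a2*y)*x2 = 25*3.0 + 8.0*0.0 + (-1.0)*10.0 = 75.0 + 0.0 - 10.0 = 65.0


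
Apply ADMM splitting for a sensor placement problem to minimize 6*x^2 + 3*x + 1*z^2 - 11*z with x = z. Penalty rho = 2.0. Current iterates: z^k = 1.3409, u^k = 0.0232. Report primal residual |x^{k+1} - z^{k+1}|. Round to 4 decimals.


ADMM iteration with rho = 2.0, z^k = 1.3409, u^k = 0.0232
Step 1: x-update.
Minimize 6*x^2 + 3*x + (2.0/2)*(x - 1.3409 + 0.0232)^2
FOC: (2*6 + 2.0)*x = -3 + 2.0*(1.3409 - 0.0232)
x^{k+1} = -0.026
Step 2: z-update.
Minimize 1*z^2 - 11*z + (2.0/2)*(-0.026 - z + 0.0232)^2
FOC: (2*1 + 2.0)*z = 11 + 2.0*(-0.026 + 0.0232)
z^{k+1} = 2.7486
Step 3: u-update.
u^{k+1} = 0.0232 - 0.026 - 2.7486 = -2.7514
Step 4: Primal residual = |-0.026 - 2.7486| = 2.7746


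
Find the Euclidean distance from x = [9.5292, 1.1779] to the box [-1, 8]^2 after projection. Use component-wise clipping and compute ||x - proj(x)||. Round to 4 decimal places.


Project each component onto [-1, 8].
clip(9.5292) = 8.0, clip(1.1779) = 1.1779
Projection = [8.0, 1.1779]
Squared diffs: [2.3385, 0.0]
Distance = sqrt(2.3385) = 1.5292


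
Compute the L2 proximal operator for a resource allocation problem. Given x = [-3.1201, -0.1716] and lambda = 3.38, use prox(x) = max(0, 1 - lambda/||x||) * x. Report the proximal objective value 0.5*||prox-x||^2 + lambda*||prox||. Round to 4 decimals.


Step 1: Compute ||x||.
||x|| = 3.1248
Step 2: Compute scaling factor.
scale = max(0, 1 - 3.38/3.1248) = 0.0
Step 3: prox(x) = [-0.0, -0.0]
||prox(x)|| = 0.0
Step 4: Proximal objective.
0.5*||prox-x||^2 = 4.8822
lambda*||prox|| = 0.0
Total = 4.8822


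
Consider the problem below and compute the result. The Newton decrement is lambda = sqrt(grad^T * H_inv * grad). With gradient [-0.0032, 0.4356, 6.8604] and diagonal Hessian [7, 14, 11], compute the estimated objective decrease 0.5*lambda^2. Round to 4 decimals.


Step 1: H is diagonal, so H^(-1) * g = [-0.0005, 0.0311, 0.6237].
Step 2: g^T H^(-1) g = sum_i g_i^2 / H_ii
  = (-0.0032)^2/7 + (0.4356)^2/14 + (6.8604)^2/11
  = 0.0 + 0.0136 + 4.2786 = 4.2922
Step 3: Objective decrease = 0.5 * g^T H^(-1) g = 2.1461


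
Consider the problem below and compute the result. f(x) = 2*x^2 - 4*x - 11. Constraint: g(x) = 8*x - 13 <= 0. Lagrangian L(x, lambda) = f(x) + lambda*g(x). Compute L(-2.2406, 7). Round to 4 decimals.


Step 1: Evaluate f(x).
f(-2.2406) = 2*(-2.2406)^2 - 4*(-2.2406) - 11 = 8.003
Step 2: Evaluate g(x).
g(-2.2406) = 8*-2.2406 - 13 = -30.9248
Step 3: Compute Lagrangian.
L = 8.003 + 7*-30.9248 = -208.4706


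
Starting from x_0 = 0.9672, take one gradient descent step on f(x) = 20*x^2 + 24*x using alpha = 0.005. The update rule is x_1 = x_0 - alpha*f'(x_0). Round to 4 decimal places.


We compute the gradient at x_0 and apply the update.
f'(x) = 40*x + 24
f'(0.9672) = 40*0.9672 + 24 = 62.688
x_1 = 0.9672 - 0.005*62.688 = 0.6538


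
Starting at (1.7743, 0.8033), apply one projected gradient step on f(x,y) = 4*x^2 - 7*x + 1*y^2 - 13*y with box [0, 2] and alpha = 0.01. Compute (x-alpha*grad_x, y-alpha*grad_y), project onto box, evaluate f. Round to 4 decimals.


Step 1: Compute gradient at (1.7743, 0.8033).
grad_x = 2*4*1.7743 - 7 = 7.1944
grad_y = 2*1*0.8033 - 13 = -11.3934
Step 2: Gradient step.
x_raw = 1.7743 - 0.01*7.1944 = 1.7024
y_raw = 0.8033 - 0.01*-11.3934 = 0.9172
Step 3: Project onto [0, 2].
x_proj = clip(1.7024) = 1.7024
y_proj = clip(0.9172) = 0.9172
Step 4: Evaluate f.
f(1.7024, 0.9172) = -11.4072


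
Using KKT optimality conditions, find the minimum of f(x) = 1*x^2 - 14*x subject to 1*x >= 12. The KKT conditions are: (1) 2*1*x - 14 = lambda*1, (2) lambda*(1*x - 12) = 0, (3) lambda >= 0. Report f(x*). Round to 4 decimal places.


Step 1: Try lambda = 0 (constraint inactive).
x_unc = 14/(2*1) = 7.0
Check: 1*7.0 = 7.0 < 12 -- violated!
Step 2: Constraint must be active: 1*x = 12
x* = 12/1 = 12.0
lambda = (2*1*12.0 - 14)/1 = 10.0
Step 3: Compute optimal value.
f(x*) = 1*12.0^2 - 14*12.0 = -24.0


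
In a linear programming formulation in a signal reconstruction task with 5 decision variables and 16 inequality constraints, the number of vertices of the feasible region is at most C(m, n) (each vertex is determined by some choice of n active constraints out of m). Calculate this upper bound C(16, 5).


Each vertex corresponds to some choice of n active constraints out of m, so the number of vertices is at most C(m, n) = m! / (n!(m-n)!).
m = 16, n = 5
Numerator: 16 * 15 * 14 * 13 * 12
Denominator: 5! = 120
C(16, 5) = 4368


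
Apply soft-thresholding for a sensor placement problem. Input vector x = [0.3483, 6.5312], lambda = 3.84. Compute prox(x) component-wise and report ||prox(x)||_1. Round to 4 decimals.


Soft-thresholding with lambda = 3.84:
prox(0.3483) = sign(0.3483)*max(|0.3483| - 3.84, 0) = 0.0
prox(6.5312) = sign(6.5312)*max(|6.5312| - 3.84, 0) = 2.6912
prox(x) = [0.0, 2.6912]
||prox(x)||_1 = 0.0 + 2.6912 = 2.6912


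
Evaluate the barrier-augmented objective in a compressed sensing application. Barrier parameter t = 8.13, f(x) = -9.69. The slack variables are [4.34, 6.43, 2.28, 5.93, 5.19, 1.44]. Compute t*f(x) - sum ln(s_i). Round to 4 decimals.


Step 1: Compute log-barrier.
ln values: [1.4679, 1.861, 0.8242, 1.78, 1.6467, 0.3646]
phi = -(1.4679 + 1.861 + 0.8242 + 1.78 + 1.6467 + 0.3646) = -7.9444
Step 2: Compute augmented objective.
t*f(x) = 8.13*-9.69 = -78.7797
Total = -78.7797 - 7.9444 = -86.7241


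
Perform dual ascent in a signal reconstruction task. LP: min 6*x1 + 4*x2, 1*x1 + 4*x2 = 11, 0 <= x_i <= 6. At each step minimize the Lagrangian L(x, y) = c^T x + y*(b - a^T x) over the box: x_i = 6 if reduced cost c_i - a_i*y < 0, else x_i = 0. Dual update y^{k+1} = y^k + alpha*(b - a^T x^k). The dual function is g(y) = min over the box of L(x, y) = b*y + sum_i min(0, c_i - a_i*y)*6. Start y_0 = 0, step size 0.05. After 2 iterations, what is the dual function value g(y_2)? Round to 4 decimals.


Dual ascent for LP: min 6*x1 + 4*x2, 1*x1 + 4*x2 = 11, 0 <= x_i <= 6
Step 1: y^k = 0.0, reduced costs: (6.0, 4.0)
  x^k = (0.0, 0.0), subgradient = b - a^T x = 11.0
  y^{k+1} = 0.0 + 0.05*11.0 = 0.55
Step 2: y^k = 0.55, reduced costs: (5.45, 1.8)
  x^k = (0.0, 0.0), subgradient = b - a^T x = 11.0
  y^{k+1} = 0.55 + 0.05*11.0 = 1.1
Dual objective at y_2 = 1.1: reduced costs (4.9, -0.4), box minimizer x = (0.0, 6.0)
g(y_2) = b*y + (c1 - a1*y)*x1 + (c2 - a2*y)*x2 = 11*1.1 + 4.9*0.0 + (-0.4)*6.0 = 12.1 + 0.0 - 2.4 = 9.7


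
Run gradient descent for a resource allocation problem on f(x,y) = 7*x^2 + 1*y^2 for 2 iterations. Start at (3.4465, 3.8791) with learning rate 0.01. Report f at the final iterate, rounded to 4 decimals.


Gradient descent on f(x,y) = 7*x^2 + 1*y^2.
Starting point: (3.4465, 3.8791), alpha = 0.01
Step 1: grad_x = 2*7*3.4465 = 48.251, grad_y = 2*1*3.8791 = 7.7582
  x_1 = 3.4465 - 0.01*48.251 = 2.964
  y_1 = 3.8791 - 0.01*7.7582 = 3.8015
Step 2: grad_x = 2*7*2.964 = 41.4959, grad_y = 2*1*3.8015 = 7.603
  x_2 = 2.964 - 0.01*41.4959 = 2.549
  y_2 = 3.8015 - 0.01*7.603 = 3.7255
f(2.549, 3.7255) = 7*2.549^2 + 1*3.7255^2 = 59.3622


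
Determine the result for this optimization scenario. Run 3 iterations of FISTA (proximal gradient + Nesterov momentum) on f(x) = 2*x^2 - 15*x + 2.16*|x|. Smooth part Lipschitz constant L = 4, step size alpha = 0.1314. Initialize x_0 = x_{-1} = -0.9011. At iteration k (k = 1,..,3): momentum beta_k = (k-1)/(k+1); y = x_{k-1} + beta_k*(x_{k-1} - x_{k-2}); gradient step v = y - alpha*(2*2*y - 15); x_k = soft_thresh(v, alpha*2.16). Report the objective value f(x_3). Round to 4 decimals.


FISTA on f(x) = 2*x^2 - 15*x + 2.16*|x|
L = 4, alpha = 0.1314
Iteration 1: beta = 0.0, y = -0.9011 + 0.0*(-0.9011 + 0.9011) = -0.9011
  grad(y) = -18.6044, v = y - alpha*grad = 1.5435
  prox(v) = soft_thresh(1.5435, 0.2838) = 1.2597
Iteration 2: beta = 0.3333, y = 1.2597 + 0.3333*(1.2597 + 0.9011) = 1.98
  grad(y) = -7.0802, v = y - alpha*grad = 2.9103
  prox(v) = soft_thresh(2.9103, 0.2838) = 2.6265
Iteration 3: beta = 0.5, y = 2.6265 + 0.5*(2.6265 - 1.2597) = 3.3099
  grad(y) = -1.7606, v = y - alpha*grad = 3.5412
  prox(v) = soft_thresh(3.5412, 0.2838) = 3.2574
f(x_3) = 2*3.2574^2 - 15*3.2574 + 2.16*|3.2574| = -20.6037


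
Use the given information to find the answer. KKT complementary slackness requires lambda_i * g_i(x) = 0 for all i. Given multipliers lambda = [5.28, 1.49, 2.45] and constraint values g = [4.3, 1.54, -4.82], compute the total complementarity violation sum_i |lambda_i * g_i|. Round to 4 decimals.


KKT complementary slackness check:
lambda_1 * g_1 = 5.28 * 4.3 = 22.704
lambda_2 * g_2 = 1.49 * 1.54 = 2.2946
lambda_3 * g_3 = 2.45 * -4.82 = -11.809
Total violation = 22.704 + 2.2946 + 11.809 = 36.8076
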